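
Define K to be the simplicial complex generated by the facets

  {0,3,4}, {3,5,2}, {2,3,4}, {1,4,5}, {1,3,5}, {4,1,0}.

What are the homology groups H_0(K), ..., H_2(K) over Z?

H_0 = Z,  H_1 = Z,  H_2 = 0.

K has 6 vertices, 12 edges, 6 triangles.
rank ∂_0 = 0, rank ∂_1 = 5 ⇒ b_0 = 6 − 0 − 5 = 1; all invariant factors of ∂_1 are 1 so no torsion. So H_0 ≅ Z.
rank ∂_1 = 5, rank ∂_2 = 6 ⇒ b_1 = 12 − 5 − 6 = 1; all invariant factors of ∂_2 are 1 so no torsion. So H_1 ≅ Z.
rank ∂_2 = 6, rank ∂_3 = 0 ⇒ b_2 = 6 − 6 − 0 = 0. So H_2 ≅ 0.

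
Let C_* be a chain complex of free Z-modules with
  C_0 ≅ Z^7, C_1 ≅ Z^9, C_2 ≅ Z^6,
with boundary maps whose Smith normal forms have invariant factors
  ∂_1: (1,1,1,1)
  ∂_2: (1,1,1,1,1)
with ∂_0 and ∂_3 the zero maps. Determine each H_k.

H_0 ≅ Z^3,  H_1 = 0,  H_2 ≅ Z.

H_0: b_0 = 7 − 0 − 4 = 3; torsion from ∂_1 factors > 1: none. So H_0 ≅ Z^3.
H_1: b_1 = 9 − 4 − 5 = 0; torsion from ∂_2 factors > 1: none. So H_1 ≅ 0.
H_2: b_2 = 6 − 5 − 0 = 1; torsion from ∂_3 factors > 1: none. So H_2 ≅ Z.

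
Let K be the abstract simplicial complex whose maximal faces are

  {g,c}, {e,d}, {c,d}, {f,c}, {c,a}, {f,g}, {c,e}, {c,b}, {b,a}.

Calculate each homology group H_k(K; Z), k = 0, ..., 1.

H_0 = Z,  H_1 = Z^3.

Order the vertices as a < b < c < d < e < f < g. Listing each simplex with vertices in this order, K has dimension 1 with simplices:

  0-simplices (7): a, b, c, d, e, f, g
  1-simplices (9): ab, ac, bc, cd, ce, cf, cg, de, fg

Hence C_0 ≅ Z^7, C_1 ≅ Z^9.

The boundary map ∂_1: C_1 → C_0 sends each edge [p,q] (with p < q) to q − p. For instance
  ∂cf = f − c.
The 7×9 boundary matrix has rank 6 and Smith normal form diag(1,1,1,1,1,1).

Reading off H_k = ker ∂_k / im ∂_{k+1}:

  H_0: rank C_0 − rank ∂_1 = 7 − 6 = 1, and the invariant factors of ∂_1 are all 1, so H_0 = Z.
  H_1: rank ker ∂_1 − rank ∂_2 = (9 − 6) − 0 = 3, and there is no ∂_2, so H_1 = Z^3.

As a check, the Euler characteristic is 7 − 9 = -2, which agrees with 1 − 3 = -2.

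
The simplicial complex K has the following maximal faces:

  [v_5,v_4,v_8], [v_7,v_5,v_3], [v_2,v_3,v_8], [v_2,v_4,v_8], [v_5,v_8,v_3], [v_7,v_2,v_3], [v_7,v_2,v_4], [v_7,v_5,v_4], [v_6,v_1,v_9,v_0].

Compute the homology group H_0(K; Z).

H_0 ≅ Z^2.

Take the total order v_0 < v_1 < v_2 < v_3 < v_4 < v_5 < v_6 < v_7 < v_8 < v_9 on the vertex set. Then K (dimension 3) consists of the simplices:

  0-simplices (10): [v_0], [v_1], [v_2], [v_3], [v_4], [v_5], [v_6], [v_7], [v_8], [v_9]
  1-simplices (18): (18 of them)
  2-simplices (12): (12 of them)
  3-simplices (1): [v_0,v_1,v_6,v_9]

giving chain groups C_0 ≅ Z^10, C_1 ≅ Z^18, C_2 ≅ Z^12, C_3 ≅ Z^1.

∂_1: C_1 → C_0 maps an edge to its endpoints' difference, ∂[p,q] = q − p. For instance
  ∂[v_1,v_6] = [v_6] − [v_1].
The 10×18 boundary matrix has rank 8 and Smith normal form diag(1,1,1,1,1,1,1,1).

∂_2: C_2 → C_1 sends each 2-simplex [p,q,r] to [q,r] − [p,r] + [p,q]. For instance
  ∂[v_4,v_5,v_8] = [v_5,v_8] − [v_4,v_8] + [v_4,v_5],
  ∂[v_0,v_1,v_6] = [v_1,v_6] − [v_0,v_6] + [v_0,v_1].
The resulting 18×12 matrix has rank 10, and its Smith normal form has invariant factors (1,1,1,1,1,1,1,1,1,1).

∂_3: C_3 → C_2 sends each 3-simplex σ to the alternating sum Σ_i (−1)^i (σ with its i-th vertex removed). For instance
  ∂[v_0,v_1,v_6,v_9] = [v_1,v_6,v_9] − [v_0,v_6,v_9] + [v_0,v_1,v_9] − [v_0,v_1,v_6].
The 12×1 boundary matrix has rank 1 and Smith normal form diag(1).

From H_k ≅ ker(∂_k) / im(∂_{k+1}) we obtain:

  H_0: rank C_0 − rank ∂_1 = 10 − 8 = 2, and the invariant factors of ∂_1 are all 1, so H_0 ≅ Z^2.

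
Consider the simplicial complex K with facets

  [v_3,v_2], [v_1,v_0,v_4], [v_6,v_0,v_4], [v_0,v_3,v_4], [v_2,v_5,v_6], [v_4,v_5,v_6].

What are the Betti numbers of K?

b_0 = 1, b_1 = 1, b_2 = 0.

We work with the vertex ordering v_0 < v_1 < v_2 < v_3 < v_4 < v_5 < v_6. The simplices of K, each written with vertices in increasing order, are:

  0-simplices (7): [v_0], [v_1], [v_2], [v_3], [v_4], [v_5], [v_6]
  1-simplices (12): [v_0,v_1], [v_0,v_3], [v_0,v_4], [v_0,v_6], [v_1,v_4], [v_2,v_3], [v_2,v_5], [v_2,v_6], [v_3,v_4], [v_4,v_5], [v_4,v_6], [v_5,v_6]
  2-simplices (5): [v_0,v_1,v_4], [v_0,v_3,v_4], [v_0,v_4,v_6], [v_2,v_5,v_6], [v_4,v_5,v_6]

Hence C_0 ≅ Z^7, C_1 ≅ Z^12, C_2 ≅ Z^5.

∂_1: C_1 → C_0 maps an edge to its endpoints' difference, ∂[p,q] = q − p. For instance
  ∂[v_2,v_5] = [v_5] − [v_2].
The resulting 7×12 matrix has rank 6, and its Smith normal form has invariant factors (1,1,1,1,1,1).

Boundary ∂_2: C_2 → C_1 acts by ∂[p,q,r] = [q,r] − [p,r] + [p,q]. For instance
  ∂[v_0,v_3,v_4] = [v_3,v_4] − [v_0,v_4] + [v_0,v_3],
  ∂[v_0,v_4,v_6] = [v_4,v_6] − [v_0,v_6] + [v_0,v_4].
The 12×5 boundary matrix has rank 5 and Smith normal form diag(1,1,1,1,1).

Now H_k = ker ∂_k / im ∂_{k+1}, so:

  H_0: rank C_0 − rank ∂_1 = 7 − 6 = 1, and the invariant factors of ∂_1 are all 1, so H_0 = Z.
  H_1: rank ker ∂_1 − rank ∂_2 = (12 − 6) − 5 = 1, and the invariant factors of ∂_2 are all 1, so H_1 = Z.
  H_2: rank ker ∂_2 − rank ∂_3 = (5 − 5) − 0 = 0, and there is no ∂_3, so H_2 = 0.

Hence the Betti numbers are b_0 = 1, b_1 = 1, b_2 = 0.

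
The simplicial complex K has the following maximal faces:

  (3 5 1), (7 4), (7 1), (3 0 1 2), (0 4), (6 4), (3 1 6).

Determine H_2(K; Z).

Take the total order 0 < 1 < 2 < 3 < 4 < 5 < 6 < 7 on the vertex set. Then K (dimension 3) consists of the simplices:

  0-simplices (8): [0], [1], [2], [3], [4], [5], [6], [7]
  1-simplices (14): [0,1], [0,2], [0,3], [0,4], [1,2], [1,3], [1,5], [1,6], [1,7], [2,3], [3,5], [3,6], [4,6], [4,7]
  2-simplices (6): [0,1,2], [0,1,3], [0,2,3], [1,2,3], [1,3,5], [1,3,6]
  3-simplices (1): [0,1,2,3]

giving chain groups C_0 ≅ Z^8, C_1 ≅ Z^14, C_2 ≅ Z^6, C_3 ≅ Z^1.

∂_1: C_1 → C_0 sends each edge [p,q] (with p < q) to q − p. For instance
  ∂[3,5] = [5] − [3].
The resulting 8×14 matrix has rank 7, and its Smith normal form has invariant factors (1,1,1,1,1,1,1).

The boundary map ∂_2: C_2 → C_1 sends each 2-simplex [p,q,r] to [q,r] − [p,r] + [p,q]. For instance
  ∂[0,2,3] = [2,3] − [0,3] + [0,2],
  ∂[0,1,3] = [1,3] − [0,3] + [0,1].
The resulting 14×6 matrix has rank 5, and its Smith normal form has invariant factors (1,1,1,1,1).

The boundary map ∂_3: C_3 → C_2 sends each 3-simplex σ to the alternating sum Σ_i (−1)^i (σ with its i-th vertex removed). For instance
  ∂[0,1,2,3] = [1,2,3] − [0,2,3] + [0,1,3] − [0,1,2].
The 6×1 boundary matrix has rank 1 and Smith normal form diag(1).

Reading off H_k = ker ∂_k / im ∂_{k+1}:

  H_2: rank ker ∂_2 − rank ∂_3 = (6 − 5) − 1 = 0, and the invariant factors of ∂_3 are all 1, so H_2 ≅ 0.

H_2 ≅ 0.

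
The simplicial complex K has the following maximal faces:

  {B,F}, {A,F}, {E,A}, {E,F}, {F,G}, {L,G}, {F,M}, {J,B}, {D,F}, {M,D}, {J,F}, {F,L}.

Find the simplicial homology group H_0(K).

We work with the vertex ordering A < B < D < E < F < G < J < L < M. The simplices of K, each written with vertices in increasing order, are:

  0-simplices (9): A, B, D, E, F, G, J, L, M
  1-simplices (12): AE, AF, BF, BJ, DF, DM, EF, FG, FJ, FL, FM, GL

giving chain groups C_0 ≅ Z^9, C_1 ≅ Z^12.

∂_1: C_1 → C_0 sends each edge [p,q] (with p < q) to q − p. For instance
  ∂FL = L − F.
The resulting 9×12 matrix has rank 8, and its Smith normal form has invariant factors (1,1,1,1,1,1,1,1).

Reading off H_k = ker ∂_k / im ∂_{k+1}:

  H_0: rank C_0 − rank ∂_1 = 9 − 8 = 1, and the invariant factors of ∂_1 are all 1, so H_0 = Z.

H_0 = Z.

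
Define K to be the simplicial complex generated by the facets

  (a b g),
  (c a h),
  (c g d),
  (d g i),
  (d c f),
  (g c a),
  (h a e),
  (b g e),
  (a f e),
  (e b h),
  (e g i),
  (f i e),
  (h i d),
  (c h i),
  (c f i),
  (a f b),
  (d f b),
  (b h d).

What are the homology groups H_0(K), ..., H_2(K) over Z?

H_0 ≅ Z,  H_1 ≅ Z ⊕ Z/2Z,  H_2 = 0.

Take the total order a < b < c < d < e < f < g < h < i on the vertex set. Then K (dimension 2) consists of the simplices:

  0-simplices (9): a, b, c, d, e, f, g, h, i
  1-simplices (27): ab, ac, ae, af, ag, ah, bd, be, bf, bg, bh, cd, cf, cg, ch, ci, df, dg, dh, di, ef, eg, eh, ei, fi, gi, hi
  2-simplices (18): abf, abg, acg, ach, aef, aeh, bdf, bdh, beg, beh, cdf, cdg, cfi, chi, dgi, dhi, efi, egi

Hence C_0 ≅ Z^9, C_1 ≅ Z^27, C_2 ≅ Z^18.

The boundary map ∂_1: C_1 → C_0 maps an edge to its endpoints' difference, ∂[p,q] = q − p. For instance
  ∂eg = g − e.
The 9×27 boundary matrix has rank 8 and Smith normal form diag(1,1,1,1,1,1,1,1).

The boundary map ∂_2: C_2 → C_1 sends each 2-simplex [p,q,r] to [q,r] − [p,r] + [p,q]. For instance
  ∂bdh = dh − bh + bd,
  ∂ach = ch − ah + ac.
The resulting 27×18 matrix has rank 18, and its Smith normal form has invariant factors (1,1,1,1,1,1,1,1,1,1,1,1,1,1,1,1,1,2).

Now H_k = ker ∂_k / im ∂_{k+1}, so:

  H_0: rank C_0 − rank ∂_1 = 9 − 8 = 1, and the invariant factors of ∂_1 are all 1, so H_0 ≅ Z.
  H_1: rank ker ∂_1 − rank ∂_2 = (27 − 8) − 18 = 1, and ∂_2 has invariant factor 2 > 1, so H_1 ≅ Z ⊕ Z/2Z.
  H_2: rank ker ∂_2 − rank ∂_3 = (18 − 18) − 0 = 0, and there is no ∂_3, so H_2 ≅ 0.

(K is a triangulation of the Klein bottle.)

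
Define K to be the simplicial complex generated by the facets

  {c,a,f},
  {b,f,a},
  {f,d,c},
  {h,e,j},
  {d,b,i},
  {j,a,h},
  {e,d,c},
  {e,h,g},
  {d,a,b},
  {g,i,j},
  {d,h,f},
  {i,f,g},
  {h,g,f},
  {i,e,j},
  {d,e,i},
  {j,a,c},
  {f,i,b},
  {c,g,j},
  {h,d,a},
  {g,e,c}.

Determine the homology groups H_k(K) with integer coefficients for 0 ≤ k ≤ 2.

H_0 ≅ Z,  H_1 ≅ Z × Z/2,  H_2 = 0.

Fix the vertex order a < b < c < d < e < f < g < h < i < j and write every simplex with vertices in increasing order. Then dim K = 2 and the simplices of K are:

  0-simplices (10): a, b, c, d, e, f, g, h, i, j
  1-simplices (30): ab, ac, ad, af, ah, aj, bd, bf, bi, cd, ce, cf, cg, cj, de, df, dh, di, eg, eh, ei, ej, fg, fh, fi, gh, gi, gj, hj, ij
  2-simplices (20): abd, abf, acf, acj, adh, ahj, bdi, bfi, cde, cdf, ceg, cgj, dei, dfh, egh, ehj, eij, fgh, fgi, gij

giving chain groups C_0 ≅ Z^10, C_1 ≅ Z^30, C_2 ≅ Z^20.

Boundary ∂_1: C_1 → C_0 is given by ∂[p,q] = [q] − [p]. For instance
  ∂ad = d − a.
The 10×30 boundary matrix has rank 9 and Smith normal form diag(1,1,1,1,1,1,1,1,1).

Boundary ∂_2: C_2 → C_1 sends each 2-simplex [p,q,r] to [q,r] − [p,r] + [p,q]. For instance
  ∂cgj = gj − cj + cg,
  ∂dei = ei − di + de.
This gives a 30×20 integer matrix of rank 20; reducing to Smith normal form yields diagonal entries (1,1,1,1,1,1,1,1,1,1,1,1,1,1,1,1,1,1,1,2).

Computing H_k = (kernel of ∂_k) / (image of ∂_{k+1}):

  H_0: rank C_0 − rank ∂_1 = 10 − 9 = 1, and the invariant factors of ∂_1 are all 1, so H_0 = Z.
  H_1: rank ker ∂_1 − rank ∂_2 = (30 − 9) − 20 = 1, and ∂_2 has invariant factor 2 > 1, so H_1 = Z × Z/2.
  H_2: rank ker ∂_2 − rank ∂_3 = (20 − 20) − 0 = 0, and there is no ∂_3, so H_2 = 0.

As a check, the Euler characteristic is 10 − 30 + 20 = 0, which agrees with 1 − 1 + 0 = 0.
(K is a triangulation of the Klein bottle.)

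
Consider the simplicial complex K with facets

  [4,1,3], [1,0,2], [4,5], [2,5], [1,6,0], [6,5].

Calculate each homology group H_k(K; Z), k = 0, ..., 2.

Take the total order 0 < 1 < 2 < 3 < 4 < 5 < 6 on the vertex set. Then K (dimension 2) consists of the simplices:

  0-simplices (7): [0], [1], [2], [3], [4], [5], [6]
  1-simplices (11): [0,1], [0,2], [0,6], [1,2], [1,3], [1,4], [1,6], [2,5], [3,4], [4,5], [5,6]
  2-simplices (3): [0,1,2], [0,1,6], [1,3,4]

Hence C_0 ≅ Z^7, C_1 ≅ Z^11, C_2 ≅ Z^3.

The boundary map ∂_1: C_1 → C_0 maps an edge to its endpoints' difference, ∂[p,q] = q − p.
The resulting 7×11 matrix has rank 6, and its Smith normal form has invariant factors (1,1,1,1,1,1).

∂_2: C_2 → C_1 acts by ∂[p,q,r] = [q,r] − [p,r] + [p,q]. For instance
  ∂[1,3,4] = [3,4] − [1,4] + [1,3],
  ∂[0,1,2] = [1,2] − [0,2] + [0,1].
As a 11×3 matrix over Z this has rank 3, with invariant factors (1,1,1).

From H_k ≅ ker(∂_k) / im(∂_{k+1}) we obtain:

  H_0: rank C_0 − rank ∂_1 = 7 − 6 = 1, and the invariant factors of ∂_1 are all 1, so H_0 ≅ Z.
  H_1: rank ker ∂_1 − rank ∂_2 = (11 − 6) − 3 = 2, and the invariant factors of ∂_2 are all 1, so H_1 ≅ Z^2.
  H_2: rank ker ∂_2 − rank ∂_3 = (3 − 3) − 0 = 0, and there is no ∂_3, so H_2 ≅ 0.

As a check, the Euler characteristic is 7 − 11 + 3 = -1, which agrees with 1 − 2 + 0 = -1.

H_0 ≅ Z,  H_1 ≅ Z^2,  H_2 = 0.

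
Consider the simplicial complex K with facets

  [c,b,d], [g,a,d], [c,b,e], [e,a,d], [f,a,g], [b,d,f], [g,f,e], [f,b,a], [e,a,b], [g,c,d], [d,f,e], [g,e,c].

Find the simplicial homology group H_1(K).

H_1 ≅ Z/2.

Order the vertices as a < b < c < d < e < f < g. Listing each simplex with vertices in this order, K has dimension 2 with simplices:

  0-simplices (7): a, b, c, d, e, f, g
  1-simplices (18): ab, ad, ae, af, ag, bc, bd, be, bf, cd, ce, cg, de, df, dg, ef, eg, fg
  2-simplices (12): abe, abf, ade, adg, afg, bcd, bce, bdf, cdg, ceg, def, efg

so the chain groups are C_0 ≅ Z^7, C_1 ≅ Z^18, C_2 ≅ Z^12.

The boundary map ∂_1: C_1 → C_0 is given by ∂[p,q] = [q] − [p].
The 7×18 boundary matrix has rank 6 and Smith normal form diag(1,1,1,1,1,1).

Boundary ∂_2: C_2 → C_1 sends each 2-simplex [p,q,r] to [q,r] − [p,r] + [p,q]. For instance
  ∂bdf = df − bf + bd,
  ∂bcd = cd − bd + bc.
The 18×12 boundary matrix has rank 12 and Smith normal form diag(1,1,1,1,1,1,1,1,1,1,1,2).

From H_k ≅ ker(∂_k) / im(∂_{k+1}) we obtain:

  H_1: rank ker ∂_1 − rank ∂_2 = (18 − 6) − 12 = 0, and ∂_2 has invariant factor 2 > 1, so H_1 ≅ Z/2.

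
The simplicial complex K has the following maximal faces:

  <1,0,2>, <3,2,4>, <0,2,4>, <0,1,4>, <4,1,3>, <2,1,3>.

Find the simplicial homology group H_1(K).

H_1 = 0.

Order the vertices as 0 < 1 < 2 < 3 < 4. Listing each simplex with vertices in this order, K has dimension 2 with simplices:

  0-simplices (5): [0], [1], [2], [3], [4]
  1-simplices (9): [0,1], [0,2], [0,4], [1,2], [1,3], [1,4], [2,3], [2,4], [3,4]
  2-simplices (6): [0,1,2], [0,1,4], [0,2,4], [1,2,3], [1,3,4], [2,3,4]

giving chain groups C_0 ≅ Z^5, C_1 ≅ Z^9, C_2 ≅ Z^6.

∂_1: C_1 → C_0 sends each edge [p,q] (with p < q) to q − p.
The resulting 5×9 matrix has rank 4, and its Smith normal form has invariant factors (1,1,1,1).

Boundary ∂_2: C_2 → C_1 maps a triangle to the signed sum of its edges. For instance
  ∂[0,2,4] = [2,4] − [0,4] + [0,2],
  ∂[1,3,4] = [3,4] − [1,4] + [1,3].
The resulting 9×6 matrix has rank 5, and its Smith normal form has invariant factors (1,1,1,1,1).

From H_k ≅ ker(∂_k) / im(∂_{k+1}) we obtain:

  H_1: rank ker ∂_1 − rank ∂_2 = (9 − 4) − 5 = 0, and the invariant factors of ∂_2 are all 1, so H_1 ≅ 0.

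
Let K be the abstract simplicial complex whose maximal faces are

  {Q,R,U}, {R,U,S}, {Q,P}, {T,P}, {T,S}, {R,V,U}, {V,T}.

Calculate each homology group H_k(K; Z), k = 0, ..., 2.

Take the total order P < Q < R < S < T < U < V on the vertex set. Then K (dimension 2) consists of the simplices:

  0-simplices (7): P, Q, R, S, T, U, V
  1-simplices (11): PQ, PT, QR, QU, RS, RU, RV, ST, SU, TV, UV
  2-simplices (3): QRU, RSU, RUV

Hence C_0 ≅ Z^7, C_1 ≅ Z^11, C_2 ≅ Z^3.

Boundary ∂_1: C_1 → C_0 sends each edge [p,q] (with p < q) to q − p.
The resulting 7×11 matrix has rank 6, and its Smith normal form has invariant factors (1,1,1,1,1,1).

The boundary map ∂_2: C_2 → C_1 acts by ∂[p,q,r] = [q,r] − [p,r] + [p,q]. For instance
  ∂RUV = UV − RV + RU,
  ∂RSU = SU − RU + RS.
As a 11×3 matrix over Z this has rank 3, with invariant factors (1,1,1).

Reading off H_k = ker ∂_k / im ∂_{k+1}:

  H_0: rank C_0 − rank ∂_1 = 7 − 6 = 1, and the invariant factors of ∂_1 are all 1, so H_0 ≅ Z.
  H_1: rank ker ∂_1 − rank ∂_2 = (11 − 6) − 3 = 2, and the invariant factors of ∂_2 are all 1, so H_1 ≅ Z^2.
  H_2: rank ker ∂_2 − rank ∂_3 = (3 − 3) − 0 = 0, and there is no ∂_3, so H_2 ≅ 0.

H_0 ≅ Z,  H_1 ≅ Z^2,  H_2 = 0.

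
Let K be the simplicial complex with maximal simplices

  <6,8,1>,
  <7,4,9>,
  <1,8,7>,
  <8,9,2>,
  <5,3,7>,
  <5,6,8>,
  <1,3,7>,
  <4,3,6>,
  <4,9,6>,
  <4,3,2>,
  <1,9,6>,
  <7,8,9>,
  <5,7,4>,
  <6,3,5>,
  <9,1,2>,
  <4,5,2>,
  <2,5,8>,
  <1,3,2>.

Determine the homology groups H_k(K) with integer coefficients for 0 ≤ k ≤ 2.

H_0 = Z,  H_1 = Z ⊕ Z/2,  H_2 = 0.

K has 9 vertices, 27 edges, 18 triangles.
rank ∂_0 = 0, rank ∂_1 = 8 ⇒ b_0 = 9 − 0 − 8 = 1; all invariant factors of ∂_1 are 1 so no torsion. So H_0 = Z.
rank ∂_1 = 8, rank ∂_2 = 18 ⇒ b_1 = 27 − 8 − 18 = 1; ∂_2 has invariant factor(s) [2] giving torsion. So H_1 = Z ⊕ Z/2.
rank ∂_2 = 18, rank ∂_3 = 0 ⇒ b_2 = 18 − 18 − 0 = 0. So H_2 = 0.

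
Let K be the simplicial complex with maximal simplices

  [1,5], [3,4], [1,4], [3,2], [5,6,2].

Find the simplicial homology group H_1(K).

Order the vertices as 1 < 2 < 3 < 4 < 5 < 6. Listing each simplex with vertices in this order, K has dimension 2 with simplices:

  0-simplices (6): [1], [2], [3], [4], [5], [6]
  1-simplices (7): [1,4], [1,5], [2,3], [2,5], [2,6], [3,4], [5,6]
  2-simplices (1): [2,5,6]

so the chain groups are C_0 ≅ Z^6, C_1 ≅ Z^7, C_2 ≅ Z^1.

∂_1: C_1 → C_0 is given by ∂[p,q] = [q] − [p].
The 6×7 boundary matrix has rank 5 and Smith normal form diag(1,1,1,1,1).

Boundary ∂_2: C_2 → C_1 acts by ∂[p,q,r] = [q,r] − [p,r] + [p,q]. For instance
  ∂[2,5,6] = [5,6] − [2,6] + [2,5].
As a 7×1 matrix over Z this has rank 1, with invariant factors (1).

Reading off H_k = ker ∂_k / im ∂_{k+1}:

  H_1: rank ker ∂_1 − rank ∂_2 = (7 − 5) − 1 = 1, and the invariant factors of ∂_2 are all 1, so H_1 ≅ Z.

H_1 ≅ Z.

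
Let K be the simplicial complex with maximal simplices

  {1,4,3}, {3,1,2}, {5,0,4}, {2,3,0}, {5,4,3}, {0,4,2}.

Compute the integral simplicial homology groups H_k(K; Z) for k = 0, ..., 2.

K has 6 vertices, 12 edges, 6 triangles.
rank ∂_0 = 0, rank ∂_1 = 5 ⇒ b_0 = 6 − 0 − 5 = 1; all invariant factors of ∂_1 are 1 so no torsion. So H_0 ≅ Z.
rank ∂_1 = 5, rank ∂_2 = 6 ⇒ b_1 = 12 − 5 − 6 = 1; all invariant factors of ∂_2 are 1 so no torsion. So H_1 ≅ Z.
rank ∂_2 = 6, rank ∂_3 = 0 ⇒ b_2 = 6 − 6 − 0 = 0. So H_2 ≅ 0.

H_0 ≅ Z,  H_1 ≅ Z,  H_2 = 0.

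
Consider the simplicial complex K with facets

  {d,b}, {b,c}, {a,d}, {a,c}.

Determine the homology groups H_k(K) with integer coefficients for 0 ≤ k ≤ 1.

We work with the vertex ordering a < b < c < d. The simplices of K, each written with vertices in increasing order, are:

  0-simplices (4): a, b, c, d
  1-simplices (4): ac, ad, bc, bd

so the chain groups are C_0 ≅ Z^4, C_1 ≅ Z^4.

∂_1: C_1 → C_0 sends each edge [p,q] (with p < q) to q − p. For instance
  ∂bc = c − b.
This gives a 4×4 integer matrix of rank 3; reducing to Smith normal form yields diagonal entries (1,1,1).

From H_k ≅ ker(∂_k) / im(∂_{k+1}) we obtain:

  H_0: rank C_0 − rank ∂_1 = 4 − 3 = 1, and the invariant factors of ∂_1 are all 1, so H_0 ≅ Z.
  H_1: rank ker ∂_1 − rank ∂_2 = (4 − 3) − 0 = 1, and there is no ∂_2, so H_1 ≅ Z.

H_0 ≅ Z,  H_1 ≅ Z.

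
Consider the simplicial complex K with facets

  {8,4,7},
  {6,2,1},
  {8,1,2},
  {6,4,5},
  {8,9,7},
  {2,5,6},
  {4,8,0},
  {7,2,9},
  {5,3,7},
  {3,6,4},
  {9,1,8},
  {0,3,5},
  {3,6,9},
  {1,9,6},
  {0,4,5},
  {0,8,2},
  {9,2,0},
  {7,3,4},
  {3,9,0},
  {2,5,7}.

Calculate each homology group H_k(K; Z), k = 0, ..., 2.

H_0 ≅ Z,  H_1 ≅ Z ⊕ Z/2Z,  H_2 = 0.

Fix the vertex order 0 < 1 < 2 < 3 < 4 < 5 < 6 < 7 < 8 < 9 and write every simplex with vertices in increasing order. Then dim K = 2 and the simplices of K are:

  0-simplices (10): [0], [1], [2], [3], [4], [5], [6], [7], [8], [9]
  1-simplices (30): (30 of them)
  2-simplices (20): (20 of them)

so the chain groups are C_0 ≅ Z^10, C_1 ≅ Z^30, C_2 ≅ Z^20.

∂_1: C_1 → C_0 is given by ∂[p,q] = [q] − [p]. For instance
  ∂[0,2] = [2] − [0].
This gives a 10×30 integer matrix of rank 9; reducing to Smith normal form yields diagonal entries (1,1,1,1,1,1,1,1,1).

Boundary ∂_2: C_2 → C_1 acts by ∂[p,q,r] = [q,r] − [p,r] + [p,q]. For instance
  ∂[0,2,8] = [2,8] − [0,8] + [0,2],
  ∂[4,7,8] = [7,8] − [4,8] + [4,7].
This gives a 30×20 integer matrix of rank 20; reducing to Smith normal form yields diagonal entries (1,1,1,1,1,1,1,1,1,1,1,1,1,1,1,1,1,1,1,2).

Reading off H_k = ker ∂_k / im ∂_{k+1}:

  H_0: rank C_0 − rank ∂_1 = 10 − 9 = 1, and the invariant factors of ∂_1 are all 1, so H_0 = Z.
  H_1: rank ker ∂_1 − rank ∂_2 = (30 − 9) − 20 = 1, and ∂_2 has invariant factor 2 > 1, so H_1 = Z ⊕ Z/2Z.
  H_2: rank ker ∂_2 − rank ∂_3 = (20 − 20) − 0 = 0, and there is no ∂_3, so H_2 = 0.

As a check, the Euler characteristic is 10 − 30 + 20 = 0, which agrees with 1 − 1 + 0 = 0.
(K is a triangulation of the Klein bottle.)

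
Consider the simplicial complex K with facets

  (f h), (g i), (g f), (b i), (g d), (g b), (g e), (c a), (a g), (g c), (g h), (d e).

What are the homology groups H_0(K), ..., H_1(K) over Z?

Fix the vertex order a < b < c < d < e < f < g < h < i and write every simplex with vertices in increasing order. Then dim K = 1 and the simplices of K are:

  0-simplices (9): a, b, c, d, e, f, g, h, i
  1-simplices (12): ac, ag, bg, bi, cg, de, dg, eg, fg, fh, gh, gi

Hence C_0 ≅ Z^9, C_1 ≅ Z^12.

Boundary ∂_1: C_1 → C_0 sends each edge [p,q] (with p < q) to q − p. For instance
  ∂ag = g − a.
This gives a 9×12 integer matrix of rank 8; reducing to Smith normal form yields diagonal entries (1,1,1,1,1,1,1,1).

From H_k ≅ ker(∂_k) / im(∂_{k+1}) we obtain:

  H_0: rank C_0 − rank ∂_1 = 9 − 8 = 1, and the invariant factors of ∂_1 are all 1, so H_0 = Z.
  H_1: rank ker ∂_1 − rank ∂_2 = (12 − 8) − 0 = 4, and there is no ∂_2, so H_1 = Z^4.

As a check, the Euler characteristic is 9 − 12 = -3, which agrees with 1 − 4 = -3.
(K is a triangulation of a wedge of 4 circles.)

H_0 ≅ Z,  H_1 ≅ Z^4.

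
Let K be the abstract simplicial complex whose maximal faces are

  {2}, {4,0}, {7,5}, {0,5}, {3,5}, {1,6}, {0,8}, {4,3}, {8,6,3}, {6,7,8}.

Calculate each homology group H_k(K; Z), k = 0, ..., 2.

Fix the vertex order 0 < 1 < 2 < 3 < 4 < 5 < 6 < 7 < 8 and write every simplex with vertices in increasing order. Then dim K = 2 and the simplices of K are:

  0-simplices (9): [0], [1], [2], [3], [4], [5], [6], [7], [8]
  1-simplices (12): [0,4], [0,5], [0,8], [1,6], [3,4], [3,5], [3,6], [3,8], [5,7], [6,7], [6,8], [7,8]
  2-simplices (2): [3,6,8], [6,7,8]

so the chain groups are C_0 ≅ Z^9, C_1 ≅ Z^12, C_2 ≅ Z^2.

∂_1: C_1 → C_0 is given by ∂[p,q] = [q] − [p].
As a 9×12 matrix over Z this has rank 7, with invariant factors (1,1,1,1,1,1,1).

∂_2: C_2 → C_1 maps a triangle to the signed sum of its edges. For instance
  ∂[3,6,8] = [6,8] − [3,8] + [3,6],
  ∂[6,7,8] = [7,8] − [6,8] + [6,7].
As a 12×2 matrix over Z this has rank 2, with invariant factors (1,1).

Computing H_k = (kernel of ∂_k) / (image of ∂_{k+1}):

  H_0: rank C_0 − rank ∂_1 = 9 − 7 = 2, and the invariant factors of ∂_1 are all 1, so H_0 = Z^2.
  H_1: rank ker ∂_1 − rank ∂_2 = (12 − 7) − 2 = 3, and the invariant factors of ∂_2 are all 1, so H_1 = Z^3.
  H_2: rank ker ∂_2 − rank ∂_3 = (2 − 2) − 0 = 0, and there is no ∂_3, so H_2 = 0.

H_0 ≅ Z^2,  H_1 ≅ Z^3,  H_2 = 0.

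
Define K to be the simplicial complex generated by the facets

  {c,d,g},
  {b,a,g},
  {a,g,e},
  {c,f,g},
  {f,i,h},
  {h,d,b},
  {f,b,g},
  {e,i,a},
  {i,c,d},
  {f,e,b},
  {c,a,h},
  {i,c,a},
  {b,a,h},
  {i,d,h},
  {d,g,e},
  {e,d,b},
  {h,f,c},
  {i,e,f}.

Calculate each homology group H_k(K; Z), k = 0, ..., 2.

H_0 = Z,  H_1 = Z ⊕ Z_2,  H_2 = 0.

Take the total order a < b < c < d < e < f < g < h < i on the vertex set. Then K (dimension 2) consists of the simplices:

  0-simplices (9): a, b, c, d, e, f, g, h, i
  1-simplices (27): ab, ac, ae, ag, ah, ai, bd, be, bf, bg, bh, cd, cf, cg, ch, ci, de, dg, dh, di, ef, eg, ei, fg, fh, fi, hi
  2-simplices (18): abg, abh, ach, aci, aeg, aei, bde, bdh, bef, bfg, cdg, cdi, cfg, cfh, deg, dhi, efi, fhi

giving chain groups C_0 ≅ Z^9, C_1 ≅ Z^27, C_2 ≅ Z^18.

The boundary map ∂_1: C_1 → C_0 sends each edge [p,q] (with p < q) to q − p.
As a 9×27 matrix over Z this has rank 8, with invariant factors (1,1,1,1,1,1,1,1).

Boundary ∂_2: C_2 → C_1 acts by ∂[p,q,r] = [q,r] − [p,r] + [p,q]. For instance
  ∂bde = de − be + bd,
  ∂bfg = fg − bg + bf.
The 27×18 boundary matrix has rank 18 and Smith normal form diag(1,1,1,1,1,1,1,1,1,1,1,1,1,1,1,1,1,2).

Reading off H_k = ker ∂_k / im ∂_{k+1}:

  H_0: rank C_0 − rank ∂_1 = 9 − 8 = 1, and the invariant factors of ∂_1 are all 1, so H_0 = Z.
  H_1: rank ker ∂_1 − rank ∂_2 = (27 − 8) − 18 = 1, and ∂_2 has invariant factor 2 > 1, so H_1 = Z ⊕ Z_2.
  H_2: rank ker ∂_2 − rank ∂_3 = (18 − 18) − 0 = 0, and there is no ∂_3, so H_2 = 0.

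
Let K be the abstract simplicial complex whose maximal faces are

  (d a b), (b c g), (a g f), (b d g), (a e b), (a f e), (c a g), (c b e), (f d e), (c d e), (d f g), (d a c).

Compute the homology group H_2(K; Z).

H_2 ≅ 0.

We work with the vertex ordering a < b < c < d < e < f < g. The simplices of K, each written with vertices in increasing order, are:

  0-simplices (7): a, b, c, d, e, f, g
  1-simplices (18): ab, ac, ad, ae, af, ag, bc, bd, be, bg, cd, ce, cg, de, df, dg, ef, fg
  2-simplices (12): abd, abe, acd, acg, aef, afg, bce, bcg, bdg, cde, def, dfg

giving chain groups C_0 ≅ Z^7, C_1 ≅ Z^18, C_2 ≅ Z^12.

The boundary map ∂_1: C_1 → C_0 sends each edge [p,q] (with p < q) to q − p.
This gives a 7×18 integer matrix of rank 6; reducing to Smith normal form yields diagonal entries (1,1,1,1,1,1).

Boundary ∂_2: C_2 → C_1 sends each 2-simplex [p,q,r] to [q,r] − [p,r] + [p,q]. For instance
  ∂abd = bd − ad + ab,
  ∂cde = de − ce + cd.
The resulting 18×12 matrix has rank 12, and its Smith normal form has invariant factors (1,1,1,1,1,1,1,1,1,1,1,2).

From H_k ≅ ker(∂_k) / im(∂_{k+1}) we obtain:

  H_2: rank ker ∂_2 − rank ∂_3 = (12 − 12) − 0 = 0, and there is no ∂_3, so H_2 = 0.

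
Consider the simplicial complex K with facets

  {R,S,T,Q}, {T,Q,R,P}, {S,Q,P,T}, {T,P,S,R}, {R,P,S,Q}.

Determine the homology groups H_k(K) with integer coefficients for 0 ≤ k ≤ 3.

Take the total order P < Q < R < S < T on the vertex set. Then K (dimension 3) consists of the simplices:

  0-simplices (5): P, Q, R, S, T
  1-simplices (10): PQ, PR, PS, PT, QR, QS, QT, RS, RT, ST
  2-simplices (10): PQR, PQS, PQT, PRS, PRT, PST, QRS, QRT, QST, RST
  3-simplices (5): PQRS, PQRT, PQST, PRST, QRST

giving chain groups C_0 ≅ Z^5, C_1 ≅ Z^10, C_2 ≅ Z^10, C_3 ≅ Z^5.

Boundary ∂_1: C_1 → C_0 sends each edge [p,q] (with p < q) to q − p. For instance
  ∂RT = T − R.
This gives a 5×10 integer matrix of rank 4; reducing to Smith normal form yields diagonal entries (1,1,1,1).

The boundary map ∂_2: C_2 → C_1 maps a triangle to the signed sum of its edges. For instance
  ∂QRS = RS − QS + QR,
  ∂PST = ST − PT + PS.
This gives a 10×10 integer matrix of rank 6; reducing to Smith normal form yields diagonal entries (1,1,1,1,1,1).

Boundary ∂_3: C_3 → C_2 sends each 3-simplex σ to the alternating sum Σ_i (−1)^i (σ with its i-th vertex removed). For instance
  ∂PRST = RST − PST + PRT − PRS,
  ∂PQRT = QRT − PRT + PQT − PQR.
As a 10×5 matrix over Z this has rank 4, with invariant factors (1,1,1,1).

Computing H_k = (kernel of ∂_k) / (image of ∂_{k+1}):

  H_0: rank C_0 − rank ∂_1 = 5 − 4 = 1, and the invariant factors of ∂_1 are all 1, so H_0 ≅ Z.
  H_1: rank ker ∂_1 − rank ∂_2 = (10 − 4) − 6 = 0, and the invariant factors of ∂_2 are all 1, so H_1 ≅ 0.
  H_2: rank ker ∂_2 − rank ∂_3 = (10 − 6) − 4 = 0, and the invariant factors of ∂_3 are all 1, so H_2 ≅ 0.
  H_3: rank ker ∂_3 − rank ∂_4 = (5 − 4) − 0 = 1, and there is no ∂_4, so H_3 ≅ Z.

H_0 ≅ Z,  H_1 = 0,  H_2 = 0,  H_3 ≅ Z.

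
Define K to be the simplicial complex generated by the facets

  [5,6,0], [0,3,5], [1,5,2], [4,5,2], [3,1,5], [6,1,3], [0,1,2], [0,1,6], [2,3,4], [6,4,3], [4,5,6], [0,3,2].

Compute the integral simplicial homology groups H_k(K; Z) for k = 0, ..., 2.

H_0 = Z,  H_1 = Z_2,  H_2 = 0.

Fix the vertex order 0 < 1 < 2 < 3 < 4 < 5 < 6 and write every simplex with vertices in increasing order. Then dim K = 2 and the simplices of K are:

  0-simplices (7): [0], [1], [2], [3], [4], [5], [6]
  1-simplices (18): [0,1], [0,2], [0,3], [0,5], [0,6], [1,2], [1,3], [1,5], [1,6], [2,3], [2,4], [2,5], [3,4], [3,5], [3,6], [4,5], [4,6], [5,6]
  2-simplices (12): [0,1,2], [0,1,6], [0,2,3], [0,3,5], [0,5,6], [1,2,5], [1,3,5], [1,3,6], [2,3,4], [2,4,5], [3,4,6], [4,5,6]

Hence C_0 ≅ Z^7, C_1 ≅ Z^18, C_2 ≅ Z^12.

∂_1: C_1 → C_0 maps an edge to its endpoints' difference, ∂[p,q] = q − p. For instance
  ∂[2,3] = [3] − [2].
This gives a 7×18 integer matrix of rank 6; reducing to Smith normal form yields diagonal entries (1,1,1,1,1,1).

∂_2: C_2 → C_1 maps a triangle to the signed sum of its edges. For instance
  ∂[1,3,5] = [3,5] − [1,5] + [1,3],
  ∂[1,2,5] = [2,5] − [1,5] + [1,2].
This gives a 18×12 integer matrix of rank 12; reducing to Smith normal form yields diagonal entries (1,1,1,1,1,1,1,1,1,1,1,2).

Now H_k = ker ∂_k / im ∂_{k+1}, so:

  H_0: rank C_0 − rank ∂_1 = 7 − 6 = 1, and the invariant factors of ∂_1 are all 1, so H_0 = Z.
  H_1: rank ker ∂_1 − rank ∂_2 = (18 − 6) − 12 = 0, and ∂_2 has invariant factor 2 > 1, so H_1 = Z_2.
  H_2: rank ker ∂_2 − rank ∂_3 = (12 − 12) − 0 = 0, and there is no ∂_3, so H_2 = 0.

As a check, the Euler characteristic is 7 − 18 + 12 = 1, which agrees with 1 − 0 + 0 = 1.
(K is a triangulation of the real projective plane RP^2.)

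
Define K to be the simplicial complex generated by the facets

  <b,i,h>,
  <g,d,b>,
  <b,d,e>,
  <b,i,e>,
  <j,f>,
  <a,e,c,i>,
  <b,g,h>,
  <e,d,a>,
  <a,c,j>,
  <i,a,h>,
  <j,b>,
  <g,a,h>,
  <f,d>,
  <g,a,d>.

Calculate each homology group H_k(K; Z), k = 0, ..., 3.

H_0 = Z,  H_1 = Z^2,  H_2 = Z,  H_3 = 0.

Order the vertices as a < b < c < d < e < f < g < h < i < j. Listing each simplex with vertices in this order, K has dimension 3 with simplices:

  0-simplices (10): a, b, c, d, e, f, g, h, i, j
  1-simplices (23): ac, ad, ae, ag, ah, ai, aj, bd, be, bg, bh, bi, bj, ce, ci, cj, de, df, dg, ei, fj, gh, hi
  2-simplices (14): ace, aci, acj, ade, adg, aei, agh, ahi, bde, bdg, bei, bgh, bhi, cei
  3-simplices (1): acei

Hence C_0 ≅ Z^10, C_1 ≅ Z^23, C_2 ≅ Z^14, C_3 ≅ Z^1.

Boundary ∂_1: C_1 → C_0 sends each edge [p,q] (with p < q) to q − p.
The resulting 10×23 matrix has rank 9, and its Smith normal form has invariant factors (1,1,1,1,1,1,1,1,1).

Boundary ∂_2: C_2 → C_1 acts by ∂[p,q,r] = [q,r] − [p,r] + [p,q]. For instance
  ∂bhi = hi − bi + bh,
  ∂aei = ei − ai + ae.
The resulting 23×14 matrix has rank 12, and its Smith normal form has invariant factors (1,1,1,1,1,1,1,1,1,1,1,1).

The boundary map ∂_3: C_3 → C_2 sends each 3-simplex σ to the alternating sum Σ_i (−1)^i (σ with its i-th vertex removed). For instance
  ∂acei = cei − aei + aci − ace.
The resulting 14×1 matrix has rank 1, and its Smith normal form has invariant factors (1).

From H_k ≅ ker(∂_k) / im(∂_{k+1}) we obtain:

  H_0: rank C_0 − rank ∂_1 = 10 − 9 = 1, and the invariant factors of ∂_1 are all 1, so H_0 = Z.
  H_1: rank ker ∂_1 − rank ∂_2 = (23 − 9) − 12 = 2, and the invariant factors of ∂_2 are all 1, so H_1 = Z^2.
  H_2: rank ker ∂_2 − rank ∂_3 = (14 − 12) − 1 = 1, and the invariant factors of ∂_3 are all 1, so H_2 = Z.
  H_3: rank ker ∂_3 − rank ∂_4 = (1 − 1) − 0 = 0, and there is no ∂_4, so H_3 = 0.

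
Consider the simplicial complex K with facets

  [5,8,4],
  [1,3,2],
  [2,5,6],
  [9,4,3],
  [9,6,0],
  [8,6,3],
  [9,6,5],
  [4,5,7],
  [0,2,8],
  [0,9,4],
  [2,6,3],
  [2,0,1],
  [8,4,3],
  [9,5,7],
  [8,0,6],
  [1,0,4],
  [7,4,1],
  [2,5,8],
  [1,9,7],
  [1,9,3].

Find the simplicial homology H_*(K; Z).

K has 10 vertices, 30 edges, 20 triangles.
rank ∂_0 = 0, rank ∂_1 = 9 ⇒ b_0 = 10 − 0 − 9 = 1; all invariant factors of ∂_1 are 1 so no torsion. So H_0 ≅ Z.
rank ∂_1 = 9, rank ∂_2 = 20 ⇒ b_1 = 30 − 9 − 20 = 1; ∂_2 has invariant factor(s) [2] giving torsion. So H_1 ≅ Z ⊕ Z_2.
rank ∂_2 = 20, rank ∂_3 = 0 ⇒ b_2 = 20 − 20 − 0 = 0. So H_2 ≅ 0.

H_0 ≅ Z,  H_1 ≅ Z ⊕ Z_2,  H_2 = 0.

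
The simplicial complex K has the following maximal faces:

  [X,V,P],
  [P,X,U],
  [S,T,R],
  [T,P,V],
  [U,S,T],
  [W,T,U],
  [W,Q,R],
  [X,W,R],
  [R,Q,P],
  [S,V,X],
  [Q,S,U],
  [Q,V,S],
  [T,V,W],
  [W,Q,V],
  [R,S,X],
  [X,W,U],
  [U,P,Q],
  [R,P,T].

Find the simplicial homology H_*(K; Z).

H_0 = Z,  H_1 = Z^2,  H_2 = Z.

Take the total order P < Q < R < S < T < U < V < W < X on the vertex set. Then K (dimension 2) consists of the simplices:

  0-simplices (9): P, Q, R, S, T, U, V, W, X
  1-simplices (27): PQ, PR, PT, PU, PV, PX, QR, QS, QU, QV, QW, RS, RT, RW, RX, ST, SU, SV, SX, TU, TV, TW, UW, UX, VW, VX, WX
  2-simplices (18): PQR, PQU, PRT, PTV, PUX, PVX, QRW, QSU, QSV, QVW, RST, RSX, RWX, STU, SVX, TUW, TVW, UWX

so the chain groups are C_0 ≅ Z^9, C_1 ≅ Z^27, C_2 ≅ Z^18.

The boundary map ∂_1: C_1 → C_0 is given by ∂[p,q] = [q] − [p]. For instance
  ∂PV = V − P.
The resulting 9×27 matrix has rank 8, and its Smith normal form has invariant factors (1,1,1,1,1,1,1,1).

The boundary map ∂_2: C_2 → C_1 sends each 2-simplex [p,q,r] to [q,r] − [p,r] + [p,q]. For instance
  ∂QSV = SV − QV + QS,
  ∂QSU = SU − QU + QS.
The resulting 27×18 matrix has rank 17, and its Smith normal form has invariant factors (1,1,1,1,1,1,1,1,1,1,1,1,1,1,1,1,1).

Computing H_k = (kernel of ∂_k) / (image of ∂_{k+1}):

  H_0: rank C_0 − rank ∂_1 = 9 − 8 = 1, and the invariant factors of ∂_1 are all 1, so H_0 ≅ Z.
  H_1: rank ker ∂_1 − rank ∂_2 = (27 − 8) − 17 = 2, and the invariant factors of ∂_2 are all 1, so H_1 ≅ Z^2.
  H_2: rank ker ∂_2 − rank ∂_3 = (18 − 17) − 0 = 1, and there is no ∂_3, so H_2 ≅ Z.

(K is a triangulation of the torus T^2.)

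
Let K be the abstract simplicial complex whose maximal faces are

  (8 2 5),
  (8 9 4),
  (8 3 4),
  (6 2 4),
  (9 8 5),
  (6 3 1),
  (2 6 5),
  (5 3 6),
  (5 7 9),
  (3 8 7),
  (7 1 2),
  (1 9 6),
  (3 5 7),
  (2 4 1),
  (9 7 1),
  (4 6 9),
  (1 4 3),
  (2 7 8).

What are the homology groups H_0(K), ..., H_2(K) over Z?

H_0 ≅ Z,  H_1 ≅ Z ⊕ Z_2,  H_2 = 0.

Order the vertices as 1 < 2 < 3 < 4 < 5 < 6 < 7 < 8 < 9. Listing each simplex with vertices in this order, K has dimension 2 with simplices:

  0-simplices (9): [1], [2], [3], [4], [5], [6], [7], [8], [9]
  1-simplices (27): (27 of them)
  2-simplices (18): [1,2,4], [1,2,7], [1,3,4], [1,3,6], [1,6,9], [1,7,9], [2,4,6], [2,5,6], [2,5,8], [2,7,8], [3,4,8], [3,5,6], [3,5,7], [3,7,8], [4,6,9], [4,8,9], [5,7,9], [5,8,9]

Hence C_0 ≅ Z^9, C_1 ≅ Z^27, C_2 ≅ Z^18.

The boundary map ∂_1: C_1 → C_0 is given by ∂[p,q] = [q] − [p].
As a 9×27 matrix over Z this has rank 8, with invariant factors (1,1,1,1,1,1,1,1).

∂_2: C_2 → C_1 sends each 2-simplex [p,q,r] to [q,r] − [p,r] + [p,q]. For instance
  ∂[3,7,8] = [7,8] − [3,8] + [3,7],
  ∂[3,4,8] = [4,8] − [3,8] + [3,4].
The 27×18 boundary matrix has rank 18 and Smith normal form diag(1,1,1,1,1,1,1,1,1,1,1,1,1,1,1,1,1,2).

Now H_k = ker ∂_k / im ∂_{k+1}, so:

  H_0: rank C_0 − rank ∂_1 = 9 − 8 = 1, and the invariant factors of ∂_1 are all 1, so H_0 ≅ Z.
  H_1: rank ker ∂_1 − rank ∂_2 = (27 − 8) − 18 = 1, and ∂_2 has invariant factor 2 > 1, so H_1 ≅ Z ⊕ Z_2.
  H_2: rank ker ∂_2 − rank ∂_3 = (18 − 18) − 0 = 0, and there is no ∂_3, so H_2 ≅ 0.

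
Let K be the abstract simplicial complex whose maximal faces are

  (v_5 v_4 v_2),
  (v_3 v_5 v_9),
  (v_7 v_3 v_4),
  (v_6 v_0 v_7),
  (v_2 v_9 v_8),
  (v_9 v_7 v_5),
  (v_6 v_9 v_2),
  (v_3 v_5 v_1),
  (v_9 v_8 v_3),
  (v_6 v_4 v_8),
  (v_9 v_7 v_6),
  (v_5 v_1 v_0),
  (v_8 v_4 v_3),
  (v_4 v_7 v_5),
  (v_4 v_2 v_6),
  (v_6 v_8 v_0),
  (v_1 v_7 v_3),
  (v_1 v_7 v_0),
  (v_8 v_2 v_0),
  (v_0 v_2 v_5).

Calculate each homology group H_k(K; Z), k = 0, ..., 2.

We work with the vertex ordering v_0 < v_1 < v_2 < v_3 < v_4 < v_5 < v_6 < v_7 < v_8 < v_9. The simplices of K, each written with vertices in increasing order, are:

  0-simplices (10): [v_0], [v_1], [v_2], [v_3], [v_4], [v_5], [v_6], [v_7], [v_8], [v_9]
  1-simplices (30): (30 of them)
  2-simplices (20): (20 of them)

giving chain groups C_0 ≅ Z^10, C_1 ≅ Z^30, C_2 ≅ Z^20.

The boundary map ∂_1: C_1 → C_0 is given by ∂[p,q] = [q] − [p]. For instance
  ∂[v_2,v_5] = [v_5] − [v_2].
The resulting 10×30 matrix has rank 9, and its Smith normal form has invariant factors (1,1,1,1,1,1,1,1,1).

Boundary ∂_2: C_2 → C_1 acts by ∂[p,q,r] = [q,r] − [p,r] + [p,q]. For instance
  ∂[v_6,v_7,v_9] = [v_7,v_9] − [v_6,v_9] + [v_6,v_7],
  ∂[v_0,v_6,v_7] = [v_6,v_7] − [v_0,v_7] + [v_0,v_6].
This gives a 30×20 integer matrix of rank 20; reducing to Smith normal form yields diagonal entries (1,1,1,1,1,1,1,1,1,1,1,1,1,1,1,1,1,1,1,2).

Computing H_k = (kernel of ∂_k) / (image of ∂_{k+1}):

  H_0: rank C_0 − rank ∂_1 = 10 − 9 = 1, and the invariant factors of ∂_1 are all 1, so H_0 ≅ Z.
  H_1: rank ker ∂_1 − rank ∂_2 = (30 − 9) − 20 = 1, and ∂_2 has invariant factor 2 > 1, so H_1 ≅ Z ⊕ Z/2.
  H_2: rank ker ∂_2 − rank ∂_3 = (20 − 20) − 0 = 0, and there is no ∂_3, so H_2 ≅ 0.

H_0 = Z,  H_1 = Z ⊕ Z/2,  H_2 = 0.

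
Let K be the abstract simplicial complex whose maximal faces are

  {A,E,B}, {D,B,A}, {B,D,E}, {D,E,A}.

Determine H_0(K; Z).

H_0 = Z.

K has 4 vertices, 6 edges, 4 triangles.
rank ∂_0 = 0, rank ∂_1 = 3 ⇒ b_0 = 4 − 0 − 3 = 1; all invariant factors of ∂_1 are 1 so no torsion. So H_0 ≅ Z.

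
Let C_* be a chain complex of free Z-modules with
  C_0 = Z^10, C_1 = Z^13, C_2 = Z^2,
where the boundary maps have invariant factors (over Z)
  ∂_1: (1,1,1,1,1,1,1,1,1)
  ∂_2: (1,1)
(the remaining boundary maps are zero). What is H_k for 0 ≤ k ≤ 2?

H_0: b_0 = 10 − 0 − 9 = 1; torsion from ∂_1 factors > 1: none. So H_0 ≅ Z.
H_1: b_1 = 13 − 9 − 2 = 2; torsion from ∂_2 factors > 1: none. So H_1 ≅ Z^2.
H_2: b_2 = 2 − 2 − 0 = 0; torsion from ∂_3 factors > 1: none. So H_2 ≅ 0.

H_0 ≅ Z,  H_1 ≅ Z^2,  H_2 = 0.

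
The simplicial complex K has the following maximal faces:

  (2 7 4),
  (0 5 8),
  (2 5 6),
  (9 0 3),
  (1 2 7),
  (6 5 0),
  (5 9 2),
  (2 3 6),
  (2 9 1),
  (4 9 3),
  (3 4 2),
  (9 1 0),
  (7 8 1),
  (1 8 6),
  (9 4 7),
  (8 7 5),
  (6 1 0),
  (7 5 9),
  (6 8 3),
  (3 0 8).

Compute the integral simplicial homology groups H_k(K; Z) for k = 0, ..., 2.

H_0 = Z,  H_1 = Z ⊕ Z/2,  H_2 = 0.

Take the total order 0 < 1 < 2 < 3 < 4 < 5 < 6 < 7 < 8 < 9 on the vertex set. Then K (dimension 2) consists of the simplices:

  0-simplices (10): [0], [1], [2], [3], [4], [5], [6], [7], [8], [9]
  1-simplices (30): (30 of them)
  2-simplices (20): (20 of them)

giving chain groups C_0 ≅ Z^10, C_1 ≅ Z^30, C_2 ≅ Z^20.

The boundary map ∂_1: C_1 → C_0 is given by ∂[p,q] = [q] − [p]. For instance
  ∂[5,9] = [9] − [5].
As a 10×30 matrix over Z this has rank 9, with invariant factors (1,1,1,1,1,1,1,1,1).

Boundary ∂_2: C_2 → C_1 sends each 2-simplex [p,q,r] to [q,r] − [p,r] + [p,q]. For instance
  ∂[1,2,9] = [2,9] − [1,9] + [1,2],
  ∂[0,1,9] = [1,9] − [0,9] + [0,1].
As a 30×20 matrix over Z this has rank 20, with invariant factors (1,1,1,1,1,1,1,1,1,1,1,1,1,1,1,1,1,1,1,2).

From H_k ≅ ker(∂_k) / im(∂_{k+1}) we obtain:

  H_0: rank C_0 − rank ∂_1 = 10 − 9 = 1, and the invariant factors of ∂_1 are all 1, so H_0 ≅ Z.
  H_1: rank ker ∂_1 − rank ∂_2 = (30 − 9) − 20 = 1, and ∂_2 has invariant factor 2 > 1, so H_1 ≅ Z ⊕ Z/2.
  H_2: rank ker ∂_2 − rank ∂_3 = (20 − 20) − 0 = 0, and there is no ∂_3, so H_2 ≅ 0.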